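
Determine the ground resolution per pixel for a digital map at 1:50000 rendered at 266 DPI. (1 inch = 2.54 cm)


pixel_cm = 2.54 / 266 ≈ 0.009549 cm
ground = pixel_cm * 50000 / 100 = 2.54 * 50000 / (266 * 100) = 127000 / 26600 ≈ 4.77 m

4.77 m


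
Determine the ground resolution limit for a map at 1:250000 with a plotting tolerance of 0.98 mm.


ground = 0.98 mm * 250000 / 1000 = 245.0 m

245.0 m


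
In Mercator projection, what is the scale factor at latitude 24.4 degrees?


SF = 1 / cos(24.4) = 1 / 0.910684 = 1.098

1.098


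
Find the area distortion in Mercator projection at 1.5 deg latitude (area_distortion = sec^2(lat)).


area_distortion = 1/cos^2(1.5) = 1.001

1.001


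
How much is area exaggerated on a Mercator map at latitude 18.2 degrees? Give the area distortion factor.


area_distortion = 1/cos^2(18.2) = 1.108

1.108


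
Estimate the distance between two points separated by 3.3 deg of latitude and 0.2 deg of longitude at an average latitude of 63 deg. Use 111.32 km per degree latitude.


dlat_km = 3.3 * 111.32 = 367.356
dlon_km = 0.2 * 111.32 * cos(63) ≈ 10.108
dist = sqrt(367.356^2 + 10.108^2) ≈ 367.5 km

367.5 km


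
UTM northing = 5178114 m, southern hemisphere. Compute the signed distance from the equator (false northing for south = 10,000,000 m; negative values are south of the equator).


For southern: actual = 5178114 - 10000000 = -4821886 m

-4821886 m


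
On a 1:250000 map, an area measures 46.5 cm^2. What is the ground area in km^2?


ground_area = 46.5 * (250000/100)^2 = 290625000.0 m^2 = 290.625 km^2

290.625 km^2


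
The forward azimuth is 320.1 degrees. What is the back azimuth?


back azimuth = (320.1 + 180) mod 360 = 140.1 degrees

140.1 degrees


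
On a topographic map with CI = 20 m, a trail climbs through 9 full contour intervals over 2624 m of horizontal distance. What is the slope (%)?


elevation change = 9 * 20 = 180 m
slope = 180 / 2624 * 100 = 6.9%

6.9%


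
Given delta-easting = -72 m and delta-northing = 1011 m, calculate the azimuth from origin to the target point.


az = atan2(-72, 1011) = -4.1 deg
adjusted to 0-360: 355.9 degrees

355.9 degrees


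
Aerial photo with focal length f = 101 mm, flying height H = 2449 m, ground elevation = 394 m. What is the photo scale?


scale = f / (H - h) = 101 mm / 2055 m = 101 / 2055000 = 1:20347

1:20347


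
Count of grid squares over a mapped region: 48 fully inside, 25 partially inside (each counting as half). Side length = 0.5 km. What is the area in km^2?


effective squares = 48 + 25 * 0.5 = 60.5
area = 60.5 * 0.25 = 15.125 km^2

15.125 km^2


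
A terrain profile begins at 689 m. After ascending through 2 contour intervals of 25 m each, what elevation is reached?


elevation = 689 + 2 * 25 = 739 m

739 m


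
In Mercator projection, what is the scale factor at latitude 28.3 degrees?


SF = 1 / cos(28.3) = 1 / 0.880477 = 1.136

1.136


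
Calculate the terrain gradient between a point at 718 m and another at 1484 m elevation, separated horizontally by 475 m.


gradient = (1484 - 718) / 475 = 766 / 475 = 1.6126

1.6126


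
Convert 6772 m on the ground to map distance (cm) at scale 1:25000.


map_cm = 6772 * 100 / 25000 = 27.088 cm ≈ 27.09 cm

27.09 cm


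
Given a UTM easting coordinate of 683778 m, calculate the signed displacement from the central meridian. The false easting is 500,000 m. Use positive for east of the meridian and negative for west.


displacement = 683778 - 500000 = 183778 m

183778 m


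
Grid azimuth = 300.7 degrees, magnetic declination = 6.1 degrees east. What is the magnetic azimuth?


magnetic azimuth = grid azimuth - declination (east +ve)
mag_az = 300.7 - 6.1 = 294.6 degrees

294.6 degrees


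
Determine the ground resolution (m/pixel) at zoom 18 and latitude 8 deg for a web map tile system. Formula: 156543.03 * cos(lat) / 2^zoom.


res = 156543.03 * cos(8) / 2^18 = 156543.03 * 0.99026807 / 262144 = 0.59 m/pixel

0.59 m/pixel


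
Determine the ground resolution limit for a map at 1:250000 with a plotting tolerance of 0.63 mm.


ground = 0.63 mm * 250000 / 1000 = 157.5 m

157.5 m


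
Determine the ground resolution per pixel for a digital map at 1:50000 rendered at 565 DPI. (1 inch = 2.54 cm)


pixel_cm = 2.54 / 565 ≈ 0.004496 cm
ground = pixel_cm * 50000 / 100 = 2.54 * 50000 / (565 * 100) = 127000 / 56500 ≈ 2.25 m

2.25 m


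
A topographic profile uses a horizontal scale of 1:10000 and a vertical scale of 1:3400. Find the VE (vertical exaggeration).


VE = horizontal_scale / vertical_scale = 10000 / 3400 ≈ 2.9

2.9x


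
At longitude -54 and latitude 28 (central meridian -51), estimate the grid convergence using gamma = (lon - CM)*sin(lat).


gamma = (-54 - -51) * sin(28) = -3 * 0.469472 = -1.408 degrees

-1.408 degrees


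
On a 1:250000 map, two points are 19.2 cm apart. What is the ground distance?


ground = 19.2 cm * 250000 / 100 = 48000.0 m = 48.0 km

48.0 km


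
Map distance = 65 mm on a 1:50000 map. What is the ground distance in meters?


ground = 65 mm * 50000 / 1000 = 3250.0 m

3250.0 m


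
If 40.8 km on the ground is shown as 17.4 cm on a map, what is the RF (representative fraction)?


ground = 40.8 km = 4080000 cm; RF denominator = ground / map = 4080000 / 17.4 ≈ 234483; RF = 1:234483

1:234483


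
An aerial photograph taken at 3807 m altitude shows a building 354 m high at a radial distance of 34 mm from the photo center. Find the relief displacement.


d = h * r / H = 354 * 34 / 3807 = 3.16 mm

3.16 mm


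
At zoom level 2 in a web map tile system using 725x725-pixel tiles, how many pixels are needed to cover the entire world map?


tiles per axis = 2^2 = 4
total tiles = 4^2 = 16
pixels per axis = 4 * 725 = 2900
total pixels = 2900^2 = 8410000

8410000 pixels


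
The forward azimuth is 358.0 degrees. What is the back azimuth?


back azimuth = (358.0 + 180) mod 360 = 178.0 degrees

178.0 degrees


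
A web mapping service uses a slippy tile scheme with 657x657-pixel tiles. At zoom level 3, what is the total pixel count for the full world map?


tiles per axis = 2^3 = 8
total tiles = 8^2 = 64
pixels per axis = 8 * 657 = 5256
total pixels = 5256^2 = 27625536

27625536 pixels


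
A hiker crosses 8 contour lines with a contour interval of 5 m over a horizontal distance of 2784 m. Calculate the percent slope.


elevation change = 8 * 5 = 40 m
slope = 40 / 2784 * 100 = 1.4%

1.4%


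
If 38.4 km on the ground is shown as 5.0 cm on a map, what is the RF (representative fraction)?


ground = 38.4 km = 3840000 cm; RF denominator = ground / map = 3840000 / 5.0 = 768000; RF = 1:768000

1:768000


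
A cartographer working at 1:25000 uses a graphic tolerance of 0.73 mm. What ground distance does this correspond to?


ground = 0.73 mm * 25000 / 1000 = 18.25 m

18.25 m


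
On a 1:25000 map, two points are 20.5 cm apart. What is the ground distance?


ground = 20.5 cm * 25000 / 100 = 5125.0 m = 5.125 km

5.125 km


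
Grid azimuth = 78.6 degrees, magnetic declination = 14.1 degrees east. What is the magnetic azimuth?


magnetic azimuth = grid azimuth - declination (east +ve)
mag_az = 78.6 - 14.1 = 64.5 degrees

64.5 degrees


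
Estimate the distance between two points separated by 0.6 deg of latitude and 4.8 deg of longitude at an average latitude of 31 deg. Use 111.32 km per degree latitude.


dlat_km = 0.6 * 111.32 = 66.792
dlon_km = 4.8 * 111.32 * cos(31) ≈ 458.015
dist = sqrt(66.792^2 + 458.015^2) ≈ 462.9 km

462.9 km


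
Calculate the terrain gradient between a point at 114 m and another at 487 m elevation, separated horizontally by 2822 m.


gradient = (487 - 114) / 2822 = 373 / 2822 = 0.1322

0.1322


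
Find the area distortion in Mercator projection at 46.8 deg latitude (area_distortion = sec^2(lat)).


area_distortion = 1/cos^2(46.8) = 2.134

2.134


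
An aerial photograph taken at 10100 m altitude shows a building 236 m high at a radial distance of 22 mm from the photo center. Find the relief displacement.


d = h * r / H = 236 * 22 / 10100 = 0.51 mm

0.51 mm


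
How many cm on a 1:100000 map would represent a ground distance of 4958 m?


map_cm = 4958 * 100 / 100000 = 4.958 cm ≈ 4.96 cm

4.96 cm


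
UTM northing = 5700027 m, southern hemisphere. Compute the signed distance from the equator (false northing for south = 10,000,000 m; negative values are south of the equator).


For southern: actual = 5700027 - 10000000 = -4299973 m

-4299973 m


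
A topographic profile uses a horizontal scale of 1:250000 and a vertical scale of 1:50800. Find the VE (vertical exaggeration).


VE = horizontal_scale / vertical_scale = 250000 / 50800 ≈ 4.9

4.9x


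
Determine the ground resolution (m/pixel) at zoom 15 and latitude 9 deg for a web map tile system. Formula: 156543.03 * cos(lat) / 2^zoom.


res = 156543.03 * cos(9) / 2^15 = 156543.03 * 0.98768834 / 32768 = 4.72 m/pixel

4.72 m/pixel


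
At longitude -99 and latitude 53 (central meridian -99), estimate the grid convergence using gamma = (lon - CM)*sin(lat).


gamma = (-99 - -99) * sin(53) = 0 * 0.798636 = 0.0 degrees

0.0 degrees


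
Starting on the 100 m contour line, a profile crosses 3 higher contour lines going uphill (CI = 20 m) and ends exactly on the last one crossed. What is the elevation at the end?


elevation = 100 + 3 * 20 = 160 m

160 m


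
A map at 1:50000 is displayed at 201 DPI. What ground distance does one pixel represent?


pixel_cm = 2.54 / 201 ≈ 0.012637 cm
ground = pixel_cm * 50000 / 100 = 2.54 * 50000 / (201 * 100) = 127000 / 20100 ≈ 6.32 m

6.32 m


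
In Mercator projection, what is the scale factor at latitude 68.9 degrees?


SF = 1 / cos(68.9) = 1 / 0.359997 = 2.778

2.778


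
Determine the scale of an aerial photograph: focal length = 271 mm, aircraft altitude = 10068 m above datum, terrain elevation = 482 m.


scale = f / (H - h) = 271 mm / 9586 m = 271 / 9586000 = 1:35373

1:35373


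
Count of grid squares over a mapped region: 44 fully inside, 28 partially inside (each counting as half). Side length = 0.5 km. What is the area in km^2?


effective squares = 44 + 28 * 0.5 = 58.0
area = 58.0 * 0.25 = 14.5 km^2

14.5 km^2


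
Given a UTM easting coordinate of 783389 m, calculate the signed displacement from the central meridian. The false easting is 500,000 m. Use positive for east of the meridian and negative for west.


displacement = 783389 - 500000 = 283389 m

283389 m


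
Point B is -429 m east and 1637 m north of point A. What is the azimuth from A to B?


az = atan2(-429, 1637) = -14.7 deg
adjusted to 0-360: 345.3 degrees

345.3 degrees


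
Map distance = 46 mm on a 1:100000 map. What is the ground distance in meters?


ground = 46 mm * 100000 / 1000 = 4600.0 m

4600.0 m


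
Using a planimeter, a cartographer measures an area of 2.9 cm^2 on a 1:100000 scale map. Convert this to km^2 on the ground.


ground_area = 2.9 * (100000/100)^2 = 2900000.0 m^2 = 2.9 km^2

2.9 km^2


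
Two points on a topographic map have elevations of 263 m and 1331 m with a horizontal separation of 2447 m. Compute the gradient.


gradient = (1331 - 263) / 2447 = 1068 / 2447 = 0.4365

0.4365


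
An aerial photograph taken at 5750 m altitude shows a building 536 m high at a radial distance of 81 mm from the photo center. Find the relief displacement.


d = h * r / H = 536 * 81 / 5750 = 7.55 mm

7.55 mm


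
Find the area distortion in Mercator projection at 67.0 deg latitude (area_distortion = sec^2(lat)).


area_distortion = 1/cos^2(67.0) = 6.55

6.55


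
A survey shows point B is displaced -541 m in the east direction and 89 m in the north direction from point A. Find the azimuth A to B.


az = atan2(-541, 89) = -80.7 deg
adjusted to 0-360: 279.3 degrees

279.3 degrees


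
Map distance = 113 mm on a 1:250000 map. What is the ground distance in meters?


ground = 113 mm * 250000 / 1000 = 28250.0 m

28250.0 m


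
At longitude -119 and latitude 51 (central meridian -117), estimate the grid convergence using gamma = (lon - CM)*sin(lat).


gamma = (-119 - -117) * sin(51) = -2 * 0.777146 = -1.554 degrees

-1.554 degrees


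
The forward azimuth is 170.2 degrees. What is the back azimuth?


back azimuth = (170.2 + 180) mod 360 = 350.2 degrees

350.2 degrees


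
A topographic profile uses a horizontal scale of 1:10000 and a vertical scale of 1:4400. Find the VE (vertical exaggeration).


VE = horizontal_scale / vertical_scale = 10000 / 4400 ≈ 2.3

2.3x


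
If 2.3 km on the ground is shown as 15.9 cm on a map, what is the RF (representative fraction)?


ground = 2.3 km = 230000 cm; RF denominator = ground / map = 230000 / 15.9 ≈ 14465; RF = 1:14465

1:14465


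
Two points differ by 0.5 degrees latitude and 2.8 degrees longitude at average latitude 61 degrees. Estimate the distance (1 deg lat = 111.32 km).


dlat_km = 0.5 * 111.32 = 55.66
dlon_km = 2.8 * 111.32 * cos(61) ≈ 151.113
dist = sqrt(55.66^2 + 151.113^2) ≈ 161.0 km

161.0 km


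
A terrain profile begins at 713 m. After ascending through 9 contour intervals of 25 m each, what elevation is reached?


elevation = 713 + 9 * 25 = 938 m

938 m


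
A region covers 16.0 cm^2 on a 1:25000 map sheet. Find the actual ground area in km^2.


ground_area = 16.0 * (25000/100)^2 = 1000000.0 m^2 = 1.0 km^2

1.0 km^2


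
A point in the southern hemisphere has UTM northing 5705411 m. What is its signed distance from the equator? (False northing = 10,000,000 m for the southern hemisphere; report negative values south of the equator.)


For southern: actual = 5705411 - 10000000 = -4294589 m

-4294589 m


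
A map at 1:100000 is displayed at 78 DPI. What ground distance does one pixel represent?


pixel_cm = 2.54 / 78 ≈ 0.032564 cm
ground = pixel_cm * 100000 / 100 = 2.54 * 100000 / (78 * 100) = 254000 / 7800 ≈ 32.56 m

32.56 m


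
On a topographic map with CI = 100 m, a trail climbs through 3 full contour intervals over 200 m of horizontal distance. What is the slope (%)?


elevation change = 3 * 100 = 300 m
slope = 300 / 200 * 100 = 150.0%

150.0%


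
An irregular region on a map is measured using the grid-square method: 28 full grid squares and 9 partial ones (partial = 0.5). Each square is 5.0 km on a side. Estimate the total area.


effective squares = 28 + 9 * 0.5 = 32.5
area = 32.5 * 25.0 = 812.5 km^2

812.5 km^2


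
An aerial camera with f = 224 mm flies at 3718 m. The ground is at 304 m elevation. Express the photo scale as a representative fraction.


scale = f / (H - h) = 224 mm / 3414 m = 224 / 3414000 = 1:15241

1:15241


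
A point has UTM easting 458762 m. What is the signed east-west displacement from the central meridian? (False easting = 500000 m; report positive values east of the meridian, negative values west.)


displacement = 458762 - 500000 = -41238 m

-41238 m


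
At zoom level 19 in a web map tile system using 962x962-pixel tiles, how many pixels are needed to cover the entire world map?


tiles per axis = 2^19 = 524288
total tiles = 524288^2 = 274877906944
pixels per axis = 524288 * 962 = 504365056
total pixels = 504365056^2 = 254384109713883136

254384109713883136 pixels


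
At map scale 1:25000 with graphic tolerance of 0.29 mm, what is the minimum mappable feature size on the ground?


ground = 0.29 mm * 25000 / 1000 = 7.25 m

7.25 m


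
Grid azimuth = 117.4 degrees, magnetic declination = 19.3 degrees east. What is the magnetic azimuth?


magnetic azimuth = grid azimuth - declination (east +ve)
mag_az = 117.4 - 19.3 = 98.1 degrees

98.1 degrees


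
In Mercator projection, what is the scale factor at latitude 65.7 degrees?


SF = 1 / cos(65.7) = 1 / 0.411514 = 2.43

2.43


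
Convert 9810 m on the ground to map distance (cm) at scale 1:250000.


map_cm = 9810 * 100 / 250000 = 3.924 cm ≈ 3.92 cm

3.92 cm


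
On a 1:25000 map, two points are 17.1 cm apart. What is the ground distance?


ground = 17.1 cm * 25000 / 100 = 4275.0 m = 4.275 km

4.275 km


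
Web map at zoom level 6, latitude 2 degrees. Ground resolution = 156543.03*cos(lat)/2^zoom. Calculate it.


res = 156543.03 * cos(2) / 2^6 = 156543.03 * 0.99939083 / 64 = 2444.49 m/pixel

2444.49 m/pixel


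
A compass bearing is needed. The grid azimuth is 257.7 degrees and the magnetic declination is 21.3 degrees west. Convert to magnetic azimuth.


magnetic azimuth = grid azimuth - declination (east +ve)
mag_az = 257.7 - -21.3 = 279.0 degrees

279.0 degrees


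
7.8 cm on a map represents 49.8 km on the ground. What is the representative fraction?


ground = 49.8 km = 4980000 cm; RF denominator = ground / map = 4980000 / 7.8 ≈ 638462; RF = 1:638462

1:638462


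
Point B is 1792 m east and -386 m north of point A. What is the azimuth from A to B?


az = atan2(1792, -386) = 102.2 deg
adjusted to 0-360: 102.2 degrees

102.2 degrees


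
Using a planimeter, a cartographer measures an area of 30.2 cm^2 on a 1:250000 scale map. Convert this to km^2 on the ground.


ground_area = 30.2 * (250000/100)^2 = 188750000.0 m^2 = 188.75 km^2

188.75 km^2


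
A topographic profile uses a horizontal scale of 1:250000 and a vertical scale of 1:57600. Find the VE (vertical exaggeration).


VE = horizontal_scale / vertical_scale = 250000 / 57600 ≈ 4.3

4.3x


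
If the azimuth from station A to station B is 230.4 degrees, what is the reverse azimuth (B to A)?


back azimuth = (230.4 + 180) mod 360 = 50.4 degrees

50.4 degrees


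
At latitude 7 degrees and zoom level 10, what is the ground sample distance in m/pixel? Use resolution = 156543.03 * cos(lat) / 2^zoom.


res = 156543.03 * cos(7) / 2^10 = 156543.03 * 0.99254615 / 1024 = 151.73 m/pixel

151.73 m/pixel


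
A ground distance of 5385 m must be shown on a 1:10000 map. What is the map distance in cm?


map_cm = 5385 * 100 / 10000 = 53.85 cm

53.85 cm


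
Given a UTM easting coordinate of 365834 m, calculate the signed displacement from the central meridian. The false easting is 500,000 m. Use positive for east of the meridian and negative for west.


displacement = 365834 - 500000 = -134166 m

-134166 m


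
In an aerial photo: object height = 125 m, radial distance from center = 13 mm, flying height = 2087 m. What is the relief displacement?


d = h * r / H = 125 * 13 / 2087 = 0.78 mm

0.78 mm


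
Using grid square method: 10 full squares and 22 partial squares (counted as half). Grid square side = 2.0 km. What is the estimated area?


effective squares = 10 + 22 * 0.5 = 21.0
area = 21.0 * 4.0 = 84.0 km^2

84.0 km^2


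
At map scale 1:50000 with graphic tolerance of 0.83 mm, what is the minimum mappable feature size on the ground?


ground = 0.83 mm * 50000 / 1000 = 41.5 m

41.5 m


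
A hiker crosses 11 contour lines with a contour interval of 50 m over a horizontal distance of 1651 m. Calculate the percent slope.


elevation change = 11 * 50 = 550 m
slope = 550 / 1651 * 100 = 33.3%

33.3%


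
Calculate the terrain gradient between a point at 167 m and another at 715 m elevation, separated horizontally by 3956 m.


gradient = (715 - 167) / 3956 = 548 / 3956 = 0.1385

0.1385


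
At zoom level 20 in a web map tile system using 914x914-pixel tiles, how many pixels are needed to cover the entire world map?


tiles per axis = 2^20 = 1048576
total tiles = 1048576^2 = 1099511627776
pixels per axis = 1048576 * 914 = 958398464
total pixels = 958398464^2 = 918527615797559296

918527615797559296 pixels


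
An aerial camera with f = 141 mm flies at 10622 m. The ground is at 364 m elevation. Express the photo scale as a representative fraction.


scale = f / (H - h) = 141 mm / 10258 m = 141 / 10258000 = 1:72752

1:72752


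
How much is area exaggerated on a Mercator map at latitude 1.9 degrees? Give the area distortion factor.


area_distortion = 1/cos^2(1.9) = 1.001

1.001


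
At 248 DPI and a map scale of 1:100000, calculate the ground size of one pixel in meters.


pixel_cm = 2.54 / 248 ≈ 0.010242 cm
ground = pixel_cm * 100000 / 100 = 2.54 * 100000 / (248 * 100) = 254000 / 24800 ≈ 10.24 m

10.24 m


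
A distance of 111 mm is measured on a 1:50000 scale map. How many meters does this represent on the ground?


ground = 111 mm * 50000 / 1000 = 5550.0 m

5550.0 m


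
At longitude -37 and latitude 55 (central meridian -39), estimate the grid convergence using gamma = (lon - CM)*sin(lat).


gamma = (-37 - -39) * sin(55) = 2 * 0.819152 = 1.638 degrees

1.638 degrees


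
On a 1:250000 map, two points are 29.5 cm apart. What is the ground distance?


ground = 29.5 cm * 250000 / 100 = 73750.0 m = 73.75 km

73.75 km


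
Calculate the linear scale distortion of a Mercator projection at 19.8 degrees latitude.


SF = 1 / cos(19.8) = 1 / 0.940881 = 1.063

1.063


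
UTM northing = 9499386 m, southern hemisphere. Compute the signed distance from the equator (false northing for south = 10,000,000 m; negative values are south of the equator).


For southern: actual = 9499386 - 10000000 = -500614 m

-500614 m


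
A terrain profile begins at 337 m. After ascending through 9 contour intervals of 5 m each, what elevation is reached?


elevation = 337 + 9 * 5 = 382 m

382 m


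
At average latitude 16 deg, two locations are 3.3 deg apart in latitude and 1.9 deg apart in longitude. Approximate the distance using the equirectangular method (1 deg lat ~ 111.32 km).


dlat_km = 3.3 * 111.32 = 367.356
dlon_km = 1.9 * 111.32 * cos(16) ≈ 203.315
dist = sqrt(367.356^2 + 203.315^2) ≈ 419.9 km

419.9 km


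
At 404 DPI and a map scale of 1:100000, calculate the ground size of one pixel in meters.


pixel_cm = 2.54 / 404 ≈ 0.006287 cm
ground = pixel_cm * 100000 / 100 = 2.54 * 100000 / (404 * 100) = 254000 / 40400 ≈ 6.29 m

6.29 m


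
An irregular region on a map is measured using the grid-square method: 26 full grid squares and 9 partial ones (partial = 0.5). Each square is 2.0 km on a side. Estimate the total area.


effective squares = 26 + 9 * 0.5 = 30.5
area = 30.5 * 4.0 = 122.0 km^2

122.0 km^2


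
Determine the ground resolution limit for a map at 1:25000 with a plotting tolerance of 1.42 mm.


ground = 1.42 mm * 25000 / 1000 = 35.5 m

35.5 m


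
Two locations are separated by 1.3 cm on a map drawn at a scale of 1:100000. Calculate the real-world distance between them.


ground = 1.3 cm * 100000 / 100 = 1300.0 m = 1.3 km

1.3 km


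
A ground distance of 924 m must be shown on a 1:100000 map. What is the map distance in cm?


map_cm = 924 * 100 / 100000 = 0.924 cm ≈ 0.92 cm

0.92 cm


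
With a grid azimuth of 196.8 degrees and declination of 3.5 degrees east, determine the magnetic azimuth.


magnetic azimuth = grid azimuth - declination (east +ve)
mag_az = 196.8 - 3.5 = 193.3 degrees

193.3 degrees


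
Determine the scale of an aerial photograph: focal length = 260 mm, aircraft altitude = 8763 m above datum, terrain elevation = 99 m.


scale = f / (H - h) = 260 mm / 8664 m = 260 / 8664000 = 1:33323

1:33323


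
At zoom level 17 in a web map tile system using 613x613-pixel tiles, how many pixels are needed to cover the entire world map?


tiles per axis = 2^17 = 131072
total tiles = 131072^2 = 17179869184
pixels per axis = 131072 * 613 = 80347136
total pixels = 80347136^2 = 6455662263402496

6455662263402496 pixels


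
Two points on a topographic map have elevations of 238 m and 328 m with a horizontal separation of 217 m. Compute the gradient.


gradient = (328 - 238) / 217 = 90 / 217 = 0.4147

0.4147


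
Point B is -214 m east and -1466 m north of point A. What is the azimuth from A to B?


az = atan2(-214, -1466) = -171.7 deg
adjusted to 0-360: 188.3 degrees

188.3 degrees


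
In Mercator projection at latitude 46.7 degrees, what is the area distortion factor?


area_distortion = 1/cos^2(46.7) = 2.126

2.126


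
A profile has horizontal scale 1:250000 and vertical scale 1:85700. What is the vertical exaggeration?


VE = horizontal_scale / vertical_scale = 250000 / 85700 ≈ 2.9

2.9x


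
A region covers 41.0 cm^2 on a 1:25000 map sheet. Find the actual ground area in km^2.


ground_area = 41.0 * (25000/100)^2 = 2562500.0 m^2 = 2.5625 km^2 ≈ 2.563 km^2

2.563 km^2


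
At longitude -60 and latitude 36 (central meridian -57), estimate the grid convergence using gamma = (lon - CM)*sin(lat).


gamma = (-60 - -57) * sin(36) = -3 * 0.587785 = -1.763 degrees

-1.763 degrees


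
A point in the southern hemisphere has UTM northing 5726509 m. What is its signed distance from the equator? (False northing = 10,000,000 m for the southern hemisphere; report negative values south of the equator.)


For southern: actual = 5726509 - 10000000 = -4273491 m

-4273491 m


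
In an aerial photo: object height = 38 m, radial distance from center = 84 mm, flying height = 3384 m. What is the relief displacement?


d = h * r / H = 38 * 84 / 3384 = 0.94 mm

0.94 mm


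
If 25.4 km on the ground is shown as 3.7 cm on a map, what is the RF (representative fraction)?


ground = 25.4 km = 2540000 cm; RF denominator = ground / map = 2540000 / 3.7 ≈ 686486; RF = 1:686486

1:686486


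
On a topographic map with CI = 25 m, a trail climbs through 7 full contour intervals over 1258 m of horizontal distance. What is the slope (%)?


elevation change = 7 * 25 = 175 m
slope = 175 / 1258 * 100 = 13.9%

13.9%


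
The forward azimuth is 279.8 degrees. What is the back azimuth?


back azimuth = (279.8 + 180) mod 360 = 99.8 degrees

99.8 degrees


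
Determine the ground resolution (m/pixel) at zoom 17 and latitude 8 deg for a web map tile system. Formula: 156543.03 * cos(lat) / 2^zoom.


res = 156543.03 * cos(8) / 2^17 = 156543.03 * 0.99026807 / 131072 = 1.18 m/pixel

1.18 m/pixel


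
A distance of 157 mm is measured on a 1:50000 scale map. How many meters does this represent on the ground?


ground = 157 mm * 50000 / 1000 = 7850.0 m

7850.0 m


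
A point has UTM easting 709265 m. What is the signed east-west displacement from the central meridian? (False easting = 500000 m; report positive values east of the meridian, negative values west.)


displacement = 709265 - 500000 = 209265 m

209265 m


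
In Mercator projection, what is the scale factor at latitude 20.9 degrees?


SF = 1 / cos(20.9) = 1 / 0.934204 = 1.07

1.07


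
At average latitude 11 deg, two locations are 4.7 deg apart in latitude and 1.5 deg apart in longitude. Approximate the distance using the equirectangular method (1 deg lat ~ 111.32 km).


dlat_km = 4.7 * 111.32 = 523.204
dlon_km = 1.5 * 111.32 * cos(11) ≈ 163.912
dist = sqrt(523.204^2 + 163.912^2) ≈ 548.3 km

548.3 km


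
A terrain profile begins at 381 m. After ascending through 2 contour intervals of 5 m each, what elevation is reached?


elevation = 381 + 2 * 5 = 391 m

391 m


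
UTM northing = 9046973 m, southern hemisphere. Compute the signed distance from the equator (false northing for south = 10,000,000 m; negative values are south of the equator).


For southern: actual = 9046973 - 10000000 = -953027 m

-953027 m


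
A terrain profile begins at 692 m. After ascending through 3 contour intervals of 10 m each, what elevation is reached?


elevation = 692 + 3 * 10 = 722 m

722 m


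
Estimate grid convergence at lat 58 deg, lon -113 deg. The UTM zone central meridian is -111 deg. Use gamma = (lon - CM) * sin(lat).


gamma = (-113 - -111) * sin(58) = -2 * 0.848048 = -1.696 degrees

-1.696 degrees


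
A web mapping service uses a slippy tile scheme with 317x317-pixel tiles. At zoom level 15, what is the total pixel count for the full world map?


tiles per axis = 2^15 = 32768
total tiles = 32768^2 = 1073741824
pixels per axis = 32768 * 317 = 10387456
total pixels = 10387456^2 = 107899242151936

107899242151936 pixels


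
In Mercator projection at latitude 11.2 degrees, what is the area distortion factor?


area_distortion = 1/cos^2(11.2) = 1.039

1.039


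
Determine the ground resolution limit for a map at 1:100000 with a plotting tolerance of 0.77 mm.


ground = 0.77 mm * 100000 / 1000 = 77.0 m

77.0 m


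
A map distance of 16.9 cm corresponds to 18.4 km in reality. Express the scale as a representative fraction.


ground = 18.4 km = 1840000 cm; RF denominator = ground / map = 1840000 / 16.9 ≈ 108876; RF = 1:108876

1:108876


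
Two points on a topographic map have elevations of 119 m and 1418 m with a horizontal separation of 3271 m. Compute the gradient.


gradient = (1418 - 119) / 3271 = 1299 / 3271 = 0.3971

0.3971


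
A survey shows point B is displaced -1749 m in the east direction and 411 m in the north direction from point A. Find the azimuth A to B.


az = atan2(-1749, 411) = -76.8 deg
adjusted to 0-360: 283.2 degrees

283.2 degrees


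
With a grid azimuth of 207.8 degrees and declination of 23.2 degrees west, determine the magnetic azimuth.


magnetic azimuth = grid azimuth - declination (east +ve)
mag_az = 207.8 - -23.2 = 231.0 degrees

231.0 degrees


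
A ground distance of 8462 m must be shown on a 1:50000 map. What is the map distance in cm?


map_cm = 8462 * 100 / 50000 = 16.924 cm ≈ 16.92 cm

16.92 cm


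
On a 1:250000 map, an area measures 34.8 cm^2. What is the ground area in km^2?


ground_area = 34.8 * (250000/100)^2 = 217500000.0 m^2 = 217.5 km^2

217.5 km^2


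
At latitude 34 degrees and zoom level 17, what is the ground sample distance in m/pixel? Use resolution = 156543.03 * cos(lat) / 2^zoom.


res = 156543.03 * cos(34) / 2^17 = 156543.03 * 0.82903757 / 131072 = 0.99 m/pixel

0.99 m/pixel


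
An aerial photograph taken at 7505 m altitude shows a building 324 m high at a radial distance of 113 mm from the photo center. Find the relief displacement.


d = h * r / H = 324 * 113 / 7505 = 4.88 mm

4.88 mm


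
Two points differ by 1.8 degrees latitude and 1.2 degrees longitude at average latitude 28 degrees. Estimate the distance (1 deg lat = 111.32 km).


dlat_km = 1.8 * 111.32 = 200.376
dlon_km = 1.2 * 111.32 * cos(28) ≈ 117.948
dist = sqrt(200.376^2 + 117.948^2) ≈ 232.5 km

232.5 km


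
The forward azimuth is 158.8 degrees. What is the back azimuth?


back azimuth = (158.8 + 180) mod 360 = 338.8 degrees

338.8 degrees


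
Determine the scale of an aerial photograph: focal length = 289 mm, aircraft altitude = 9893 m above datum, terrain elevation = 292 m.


scale = f / (H - h) = 289 mm / 9601 m = 289 / 9601000 = 1:33221

1:33221


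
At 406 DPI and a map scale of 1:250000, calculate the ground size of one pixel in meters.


pixel_cm = 2.54 / 406 ≈ 0.006256 cm
ground = pixel_cm * 250000 / 100 = 2.54 * 250000 / (406 * 100) = 635000 / 40600 ≈ 15.64 m

15.64 m


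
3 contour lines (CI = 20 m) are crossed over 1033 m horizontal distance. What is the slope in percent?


elevation change = 3 * 20 = 60 m
slope = 60 / 1033 * 100 = 5.8%

5.8%


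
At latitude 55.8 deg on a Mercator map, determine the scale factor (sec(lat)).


SF = 1 / cos(55.8) = 1 / 0.562083 = 1.779

1.779


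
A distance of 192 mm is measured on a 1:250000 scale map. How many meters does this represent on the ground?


ground = 192 mm * 250000 / 1000 = 48000.0 m

48000.0 m


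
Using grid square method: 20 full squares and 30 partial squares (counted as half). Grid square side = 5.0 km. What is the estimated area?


effective squares = 20 + 30 * 0.5 = 35.0
area = 35.0 * 25.0 = 875.0 km^2

875.0 km^2


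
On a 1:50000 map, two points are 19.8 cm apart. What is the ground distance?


ground = 19.8 cm * 50000 / 100 = 9900.0 m = 9.9 km

9.9 km


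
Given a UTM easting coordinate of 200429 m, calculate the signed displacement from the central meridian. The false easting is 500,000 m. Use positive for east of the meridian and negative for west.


displacement = 200429 - 500000 = -299571 m

-299571 m


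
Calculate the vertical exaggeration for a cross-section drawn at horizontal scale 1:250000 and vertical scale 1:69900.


VE = horizontal_scale / vertical_scale = 250000 / 69900 ≈ 3.6

3.6x


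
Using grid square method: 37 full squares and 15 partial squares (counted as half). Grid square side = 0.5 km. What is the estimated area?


effective squares = 37 + 15 * 0.5 = 44.5
area = 44.5 * 0.25 = 11.125 km^2

11.125 km^2


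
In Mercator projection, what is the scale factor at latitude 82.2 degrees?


SF = 1 / cos(82.2) = 1 / 0.135716 = 7.368

7.368


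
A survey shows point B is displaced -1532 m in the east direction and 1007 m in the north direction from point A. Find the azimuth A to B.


az = atan2(-1532, 1007) = -56.7 deg
adjusted to 0-360: 303.3 degrees

303.3 degrees


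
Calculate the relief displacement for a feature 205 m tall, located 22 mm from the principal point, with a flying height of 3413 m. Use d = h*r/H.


d = h * r / H = 205 * 22 / 3413 = 1.32 mm

1.32 mm


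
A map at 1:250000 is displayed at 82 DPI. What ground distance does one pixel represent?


pixel_cm = 2.54 / 82 ≈ 0.030976 cm
ground = pixel_cm * 250000 / 100 = 2.54 * 250000 / (82 * 100) = 635000 / 8200 ≈ 77.44 m

77.44 m


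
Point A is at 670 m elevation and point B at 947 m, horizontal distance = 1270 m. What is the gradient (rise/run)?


gradient = (947 - 670) / 1270 = 277 / 1270 = 0.2181

0.2181


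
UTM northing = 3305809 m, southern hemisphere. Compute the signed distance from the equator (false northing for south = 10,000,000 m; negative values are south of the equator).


For southern: actual = 3305809 - 10000000 = -6694191 m

-6694191 m


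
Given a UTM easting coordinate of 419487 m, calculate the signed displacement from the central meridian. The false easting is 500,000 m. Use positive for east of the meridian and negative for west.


displacement = 419487 - 500000 = -80513 m

-80513 m


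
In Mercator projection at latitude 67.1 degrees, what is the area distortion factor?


area_distortion = 1/cos^2(67.1) = 6.604

6.604


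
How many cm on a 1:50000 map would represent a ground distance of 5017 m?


map_cm = 5017 * 100 / 50000 = 10.034 cm ≈ 10.03 cm

10.03 cm


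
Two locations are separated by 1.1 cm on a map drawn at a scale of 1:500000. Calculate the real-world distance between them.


ground = 1.1 cm * 500000 / 100 = 5500.0 m = 5.5 km

5.5 km


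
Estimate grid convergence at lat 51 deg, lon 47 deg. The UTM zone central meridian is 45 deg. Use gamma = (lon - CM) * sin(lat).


gamma = (47 - 45) * sin(51) = 2 * 0.777146 = 1.554 degrees

1.554 degrees


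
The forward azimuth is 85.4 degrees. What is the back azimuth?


back azimuth = (85.4 + 180) mod 360 = 265.4 degrees

265.4 degrees


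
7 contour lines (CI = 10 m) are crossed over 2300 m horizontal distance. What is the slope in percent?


elevation change = 7 * 10 = 70 m
slope = 70 / 2300 * 100 = 3.0%

3.0%


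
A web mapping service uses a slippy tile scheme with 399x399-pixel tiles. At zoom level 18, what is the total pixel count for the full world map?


tiles per axis = 2^18 = 262144
total tiles = 262144^2 = 68719476736
pixels per axis = 262144 * 399 = 104595456
total pixels = 104595456^2 = 10940209415847936

10940209415847936 pixels


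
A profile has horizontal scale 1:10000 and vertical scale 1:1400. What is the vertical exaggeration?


VE = horizontal_scale / vertical_scale = 10000 / 1400 ≈ 7.1

7.1x


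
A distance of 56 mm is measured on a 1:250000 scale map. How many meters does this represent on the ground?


ground = 56 mm * 250000 / 1000 = 14000.0 m

14000.0 m


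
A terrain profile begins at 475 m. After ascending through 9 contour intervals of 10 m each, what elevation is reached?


elevation = 475 + 9 * 10 = 565 m

565 m


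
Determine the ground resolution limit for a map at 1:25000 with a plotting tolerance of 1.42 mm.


ground = 1.42 mm * 25000 / 1000 = 35.5 m

35.5 m


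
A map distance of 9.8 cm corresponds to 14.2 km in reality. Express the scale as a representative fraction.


ground = 14.2 km = 1420000 cm; RF denominator = ground / map = 1420000 / 9.8 ≈ 144898; RF = 1:144898

1:144898


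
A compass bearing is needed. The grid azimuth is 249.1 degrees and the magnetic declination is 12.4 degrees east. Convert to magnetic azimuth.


magnetic azimuth = grid azimuth - declination (east +ve)
mag_az = 249.1 - 12.4 = 236.7 degrees

236.7 degrees


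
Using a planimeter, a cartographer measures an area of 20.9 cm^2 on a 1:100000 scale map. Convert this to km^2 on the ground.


ground_area = 20.9 * (100000/100)^2 = 20900000.0 m^2 = 20.9 km^2

20.9 km^2


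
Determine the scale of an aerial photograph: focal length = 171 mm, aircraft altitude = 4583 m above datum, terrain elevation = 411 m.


scale = f / (H - h) = 171 mm / 4172 m = 171 / 4172000 = 1:24398

1:24398


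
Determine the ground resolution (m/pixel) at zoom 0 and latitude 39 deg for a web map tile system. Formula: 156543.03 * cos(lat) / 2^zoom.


res = 156543.03 * cos(39) / 2^0 = 156543.03 * 0.77714596 / 1 = 121656.78 m/pixel

121656.78 m/pixel


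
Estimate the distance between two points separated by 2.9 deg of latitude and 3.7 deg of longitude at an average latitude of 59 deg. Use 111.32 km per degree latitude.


dlat_km = 2.9 * 111.32 = 322.828
dlon_km = 3.7 * 111.32 * cos(59) ≈ 212.136
dist = sqrt(322.828^2 + 212.136^2) ≈ 386.3 km

386.3 km


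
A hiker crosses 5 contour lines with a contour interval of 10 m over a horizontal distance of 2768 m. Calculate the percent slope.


elevation change = 5 * 10 = 50 m
slope = 50 / 2768 * 100 = 1.8%

1.8%


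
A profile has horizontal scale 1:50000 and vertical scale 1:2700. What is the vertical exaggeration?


VE = horizontal_scale / vertical_scale = 50000 / 2700 ≈ 18.5

18.5x


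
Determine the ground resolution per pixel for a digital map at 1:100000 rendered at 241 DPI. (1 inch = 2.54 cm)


pixel_cm = 2.54 / 241 ≈ 0.010539 cm
ground = pixel_cm * 100000 / 100 = 2.54 * 100000 / (241 * 100) = 254000 / 24100 ≈ 10.54 m

10.54 m


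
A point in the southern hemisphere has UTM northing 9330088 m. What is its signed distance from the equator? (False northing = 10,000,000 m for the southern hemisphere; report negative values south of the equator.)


For southern: actual = 9330088 - 10000000 = -669912 m

-669912 m


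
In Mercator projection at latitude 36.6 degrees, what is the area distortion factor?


area_distortion = 1/cos^2(36.6) = 1.552

1.552


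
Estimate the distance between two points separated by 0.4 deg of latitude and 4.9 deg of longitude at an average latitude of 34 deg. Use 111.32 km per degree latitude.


dlat_km = 0.4 * 111.32 = 44.528
dlon_km = 4.9 * 111.32 * cos(34) ≈ 452.213
dist = sqrt(44.528^2 + 452.213^2) ≈ 454.4 km

454.4 km


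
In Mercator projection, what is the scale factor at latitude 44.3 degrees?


SF = 1 / cos(44.3) = 1 / 0.715693 = 1.397

1.397


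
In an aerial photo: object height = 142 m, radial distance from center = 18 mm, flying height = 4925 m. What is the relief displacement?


d = h * r / H = 142 * 18 / 4925 = 0.52 mm

0.52 mm


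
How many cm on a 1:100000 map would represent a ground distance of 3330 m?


map_cm = 3330 * 100 / 100000 = 3.33 cm

3.33 cm
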